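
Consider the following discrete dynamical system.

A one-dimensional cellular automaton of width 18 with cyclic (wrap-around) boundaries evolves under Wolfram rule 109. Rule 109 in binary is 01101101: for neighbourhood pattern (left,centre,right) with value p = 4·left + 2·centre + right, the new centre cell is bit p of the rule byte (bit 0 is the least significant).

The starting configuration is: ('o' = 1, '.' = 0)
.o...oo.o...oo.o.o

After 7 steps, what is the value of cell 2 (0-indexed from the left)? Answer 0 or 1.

0

step 0: .o...oo.o...oo.o.o
step 1: oo.o.oooo.o.oooooo
step 2: .ooooo..ooooo.....
step 3: .o...o..o...o.oooo
step 4: oo.o.o..o.o.ooo..o
step 5: .ooooo..ooooo.o..o
step 6: oo...o..o...ooo..o
step 7: .o.o.o..o.o.o.o..o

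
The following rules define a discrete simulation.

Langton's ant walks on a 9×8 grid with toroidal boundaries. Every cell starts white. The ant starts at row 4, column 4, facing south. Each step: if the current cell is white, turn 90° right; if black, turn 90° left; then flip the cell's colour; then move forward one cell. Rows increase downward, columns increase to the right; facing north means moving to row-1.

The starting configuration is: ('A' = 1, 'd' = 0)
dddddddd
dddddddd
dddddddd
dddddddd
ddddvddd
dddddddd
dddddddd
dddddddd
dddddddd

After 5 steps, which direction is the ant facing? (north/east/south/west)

k=0  dddddddd
dddddddd
dddddddd
dddddddd
ddddvddd
dddddddd
dddddddd
dddddddd
dddddddd
k=1  dddddddd
dddddddd
dddddddd
dddddddd
ddd<Addd
dddddddd
dddddddd
dddddddd
dddddddd
k=2  dddddddd
dddddddd
dddddddd
ddd^dddd
dddAAddd
dddddddd
dddddddd
dddddddd
dddddddd
k=3  dddddddd
dddddddd
dddddddd
dddA>ddd
dddAAddd
dddddddd
dddddddd
dddddddd
dddddddd
k=4  dddddddd
dddddddd
dddddddd
dddAAddd
dddAvddd
dddddddd
dddddddd
dddddddd
dddddddd
k=5  dddddddd
dddddddd
dddddddd
dddAAddd
dddAd>dd
dddddddd
dddddddd
dddddddd
dddddddd

east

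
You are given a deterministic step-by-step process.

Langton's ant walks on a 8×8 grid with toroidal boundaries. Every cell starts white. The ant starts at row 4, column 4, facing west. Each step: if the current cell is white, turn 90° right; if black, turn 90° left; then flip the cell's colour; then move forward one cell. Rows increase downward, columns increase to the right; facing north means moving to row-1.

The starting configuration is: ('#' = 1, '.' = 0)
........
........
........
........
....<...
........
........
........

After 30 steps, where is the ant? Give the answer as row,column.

step 0: ........
........
........
........
....<...
........
........
........
step 1: ........
........
........
....^...
....#...
........
........
........
step 2: ........
........
........
....#>..
....#...
........
........
........
step 3: ........
........
........
....##..
....#v..
........
........
........
step 4: ........
........
........
....##..
....<#..
........
........
........
step 5: ........
........
........
....##..
.....#..
....v...
........
........
step 6: ........
........
........
....##..
.....#..
...<#...
........
........
step 7: ........
........
........
....##..
...^.#..
...##...
........
........
step 8: ........
........
........
....##..
...#>#..
...##...
........
........
step 9: ........
........
........
....##..
...###..
...#v...
........
........
step 10: ........
........
........
....##..
...###..
...#.>..
........
........
step 11: ........
........
........
....##..
...###..
...#.#..
.....v..
........
step 12: ........
........
........
....##..
...###..
...#.#..
....<#..
........
step 13: ........
........
........
....##..
...###..
...#^#..
....##..
........
step 14: ........
........
........
....##..
...###..
...##>..
....##..
........
step 15: ........
........
........
....##..
...##^..
...##...
....##..
........
step 16: ........
........
........
....##..
...#<...
...##...
....##..
........
step 17: ........
........
........
....##..
...#....
...#v...
....##..
........
step 18: ........
........
........
....##..
...#....
...#.>..
....##..
........
step 19: ........
........
........
....##..
...#....
...#.#..
....#v..
........
step 20: ........
........
........
....##..
...#....
...#.#..
....#.>.
........
step 21: ........
........
........
....##..
...#....
...#.#..
....#.#.
......v.
step 22: ........
........
........
....##..
...#....
...#.#..
....#.#.
.....<#.
step 23: ........
........
........
....##..
...#....
...#.#..
....#^#.
.....##.
step 24: ........
........
........
....##..
...#....
...#.#..
....##>.
.....##.
step 25: ........
........
........
....##..
...#....
...#.#^.
....##..
.....##.
step 26: ........
........
........
....##..
...#....
...#.##>
....##..
.....##.
step 27: ........
........
........
....##..
...#....
...#.###
....##.v
.....##.
step 28: ........
........
........
....##..
...#....
...#.###
....##<#
.....##.
step 29: ........
........
........
....##..
...#....
...#.#^#
....####
.....##.
step 30: ........
........
........
....##..
...#....
...#.<.#
....####
.....##.

5,5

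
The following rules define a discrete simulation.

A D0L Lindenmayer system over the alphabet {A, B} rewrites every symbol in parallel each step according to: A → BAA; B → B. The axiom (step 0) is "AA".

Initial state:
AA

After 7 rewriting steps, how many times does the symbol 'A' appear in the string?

step 0: AA
step 1: BAABAA
step 2: BBAABAABBAABAA
step 3: BBBAABAABBAABAABBBAABAABBAABAA
step 4: BBBBAABAABBAABAABBBAABAABBAABAABBBBAABAABBAABAABBBAABAABBAABAA
step 5: BBBBBAABAABBAABAABBBAABAABBAABAABBBBAABAABBAABAABBBAABAABB…AABAABBAABAABBBAABAABBAABAABBBBAABAABBAABAABBBAABAABBAABAA  (len 126)
step 6: BBBBBBAABAABBAABAABBBAABAABBAABAABBBBAABAABBAABAABBBAABAAB…AABAABBAABAABBBAABAABBAABAABBBBAABAABBAABAABBBAABAABBAABAA  (len 254)
step 7: BBBBBBBAABAABBAABAABBBAABAABBAABAABBBBAABAABBAABAABBBAABAA…AABAABBAABAABBBAABAABBAABAABBBBAABAABBAABAABBBAABAABBAABAA  (len 510)

256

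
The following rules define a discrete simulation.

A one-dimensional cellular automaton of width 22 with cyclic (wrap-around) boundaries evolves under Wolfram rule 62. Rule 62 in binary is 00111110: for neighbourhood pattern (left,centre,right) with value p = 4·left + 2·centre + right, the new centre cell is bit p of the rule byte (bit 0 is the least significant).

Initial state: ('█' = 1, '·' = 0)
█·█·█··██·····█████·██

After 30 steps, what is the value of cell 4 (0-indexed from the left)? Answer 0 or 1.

gen 0: █·█·█··██·····█████·██
gen 1: ·███████·█···██····██·
gen 2: ██······███·██·█··██·█
gen 3: ··█····██··██·█████·██
gen 4: ████··██·███·██····██·
gen 5: █···███·██··██·█··██·█
gen 6: ·█·██··██·███·█████·██
gen 7: ████·███·██··██····██·
gen 8: █···██··██·███·█··██·█
gen 9: ·█·██·███·██··█████·██
gen 10: ████·██··██·███····██·
gen 11: █···██·███·██··█··██·█
gen 12: ·█·██·██··██·██████·██
gen 13: ████·██·███·██·····██·
gen 14: █···██·██··██·█···██·█
gen 15: ·█·██·██·███·███·██·██
gen 16: ████·██·██··██··██·██·
gen 17: █···██·██·███·███·██·█
gen 18: ·█·██·██·██··██··██·██
gen 19: ████·██·██·███·███·██·
gen 20: █···██·██·██··██··██·█
gen 21: ·█·██·██·██·███·███·██
gen 22: ████·██·██·██··██··██·
gen 23: █···██·██·██·███·███·█
gen 24: ·█·██·██·██·██··██··██
gen 25: ████·██·██·██·███·███·
gen 26: █···██·██·██·██··██··█
gen 27: ·█·██·██·██·██·███·███
gen 28: ████·██·██·██·██··██··
gen 29: █···██·██·██·██·███·██
gen 30: ·█·██·██·██·██·██··██·

1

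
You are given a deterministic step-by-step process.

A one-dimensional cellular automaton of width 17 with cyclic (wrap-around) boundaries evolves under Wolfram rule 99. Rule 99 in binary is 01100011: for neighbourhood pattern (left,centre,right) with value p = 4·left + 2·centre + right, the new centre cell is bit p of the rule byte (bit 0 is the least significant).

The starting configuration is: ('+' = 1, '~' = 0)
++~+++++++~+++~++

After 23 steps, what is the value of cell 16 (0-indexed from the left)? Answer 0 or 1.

0

0) ++~+++++++~+++~++
1) ~++~~~~~~++~~++~~
2) +~+~+++++~+~+~+~+
3) ++~+~~~~++~+~+~+~
4) ~++~~+++~++~+~+~+
5) +~+~+~~++~++~+~+~
6) ~+~+~~+~++~++~+~+
7) +~+~~+~+~++~++~+~
8) ~+~~+~+~+~++~++~+
9) +~~+~+~+~+~++~++~
10) ~~+~+~+~+~+~++~++
11) ~+~+~+~+~+~+~++~+
12) +~+~+~+~+~+~+~++~
13) ~+~+~+~+~+~+~+~++
14) +~+~+~+~+~+~+~+~+
15) ++~+~+~+~+~+~+~+~
16) ~++~+~+~+~+~+~+~+
17) +~++~+~+~+~+~+~+~
18) ~+~++~+~+~+~+~+~+
19) +~+~++~+~+~+~+~+~
20) ~+~+~++~+~+~+~+~+
21) +~+~+~++~+~+~+~+~
22) ~+~+~+~++~+~+~+~+
23) +~+~+~+~++~+~+~+~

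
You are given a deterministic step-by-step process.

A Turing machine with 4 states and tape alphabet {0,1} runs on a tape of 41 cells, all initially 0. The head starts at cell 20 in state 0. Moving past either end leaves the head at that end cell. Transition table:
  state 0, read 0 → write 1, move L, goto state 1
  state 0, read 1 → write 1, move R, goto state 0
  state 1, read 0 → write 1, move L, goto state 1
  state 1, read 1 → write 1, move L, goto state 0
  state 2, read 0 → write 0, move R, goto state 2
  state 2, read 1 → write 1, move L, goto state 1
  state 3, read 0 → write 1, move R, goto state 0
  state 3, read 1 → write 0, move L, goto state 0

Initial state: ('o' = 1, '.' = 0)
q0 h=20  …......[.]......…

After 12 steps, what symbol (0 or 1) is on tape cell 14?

1

0) q0 h=20  …......[.]......…
1) q1 h=19  …......[.]o.....…
2) q1 h=18  …......[.]oo....…
3) q1 h=17  …......[.]ooo...…
4) q1 h=16  …......[.]oooo..…
5) q1 h=15  …......[.]ooooo.…
6) q1 h=14  …......[.]oooooo…
7) q1 h=13  …......[.]oooooo…
8) q1 h=12  …......[.]oooooo…
9) q1 h=11  …......[.]oooooo…
10) q1 h=10  …......[.]oooooo…
11) q1 h= 9  …......[.]oooooo…
12) q1 h= 8  …......[.]oooooo…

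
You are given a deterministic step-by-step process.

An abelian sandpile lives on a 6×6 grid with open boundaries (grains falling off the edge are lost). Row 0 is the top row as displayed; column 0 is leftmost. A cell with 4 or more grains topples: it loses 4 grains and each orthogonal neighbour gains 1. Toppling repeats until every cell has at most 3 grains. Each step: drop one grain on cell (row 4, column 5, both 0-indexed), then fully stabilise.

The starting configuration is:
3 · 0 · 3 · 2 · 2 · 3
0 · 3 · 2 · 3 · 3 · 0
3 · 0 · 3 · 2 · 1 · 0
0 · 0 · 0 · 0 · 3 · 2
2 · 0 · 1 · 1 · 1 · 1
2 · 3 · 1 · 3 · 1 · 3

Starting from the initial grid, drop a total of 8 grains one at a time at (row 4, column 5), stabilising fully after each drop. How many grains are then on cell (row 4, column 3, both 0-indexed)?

gen 0: 3 · 0 · 3 · 2 · 2 · 3
0 · 3 · 2 · 3 · 3 · 0
3 · 0 · 3 · 2 · 1 · 0
0 · 0 · 0 · 0 · 3 · 2
2 · 0 · 1 · 1 · 1 · 1
2 · 3 · 1 · 3 · 1 · 3
gen 1: 3 · 0 · 3 · 2 · 2 · 3
0 · 3 · 2 · 3 · 3 · 0
3 · 0 · 3 · 2 · 1 · 0
0 · 0 · 0 · 0 · 3 · 2
2 · 0 · 1 · 1 · 1 · 2
2 · 3 · 1 · 3 · 1 · 3
gen 2: 3 · 0 · 3 · 2 · 2 · 3
0 · 3 · 2 · 3 · 3 · 0
3 · 0 · 3 · 2 · 1 · 0
0 · 0 · 0 · 0 · 3 · 2
2 · 0 · 1 · 1 · 1 · 3
2 · 3 · 1 · 3 · 1 · 3
gen 3: 3 · 0 · 3 · 2 · 2 · 3
0 · 3 · 2 · 3 · 3 · 0
3 · 0 · 3 · 2 · 1 · 0
0 · 0 · 0 · 0 · 3 · 3
2 · 0 · 1 · 1 · 2 · 1
2 · 3 · 1 · 3 · 2 · 0
gen 4: 3 · 0 · 3 · 2 · 2 · 3
0 · 3 · 2 · 3 · 3 · 0
3 · 0 · 3 · 2 · 1 · 0
0 · 0 · 0 · 0 · 3 · 3
2 · 0 · 1 · 1 · 2 · 2
2 · 3 · 1 · 3 · 2 · 0
gen 5: 3 · 0 · 3 · 2 · 2 · 3
0 · 3 · 2 · 3 · 3 · 0
3 · 0 · 3 · 2 · 1 · 0
0 · 0 · 0 · 0 · 3 · 3
2 · 0 · 1 · 1 · 2 · 3
2 · 3 · 1 · 3 · 2 · 0
gen 6: 3 · 0 · 3 · 2 · 2 · 3
0 · 3 · 2 · 3 · 3 · 0
3 · 0 · 3 · 2 · 2 · 1
0 · 0 · 0 · 1 · 1 · 1
2 · 0 · 1 · 2 · 0 · 2
2 · 3 · 1 · 3 · 3 · 1
gen 7: 3 · 0 · 3 · 2 · 2 · 3
0 · 3 · 2 · 3 · 3 · 0
3 · 0 · 3 · 2 · 2 · 1
0 · 0 · 0 · 1 · 1 · 1
2 · 0 · 1 · 2 · 0 · 3
2 · 3 · 1 · 3 · 3 · 1
gen 8: 3 · 0 · 3 · 2 · 2 · 3
0 · 3 · 2 · 3 · 3 · 0
3 · 0 · 3 · 2 · 2 · 1
0 · 0 · 0 · 1 · 1 · 2
2 · 0 · 1 · 2 · 1 · 0
2 · 3 · 1 · 3 · 3 · 2

2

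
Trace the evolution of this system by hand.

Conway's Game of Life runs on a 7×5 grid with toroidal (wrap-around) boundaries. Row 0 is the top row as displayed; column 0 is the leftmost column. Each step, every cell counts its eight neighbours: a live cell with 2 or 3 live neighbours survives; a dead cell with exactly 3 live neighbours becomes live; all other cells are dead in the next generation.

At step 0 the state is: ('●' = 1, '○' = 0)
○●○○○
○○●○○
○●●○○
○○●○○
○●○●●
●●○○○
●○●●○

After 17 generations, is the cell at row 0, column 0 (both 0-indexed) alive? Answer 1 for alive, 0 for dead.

0

0) ○●○○○
○○●○○
○●●○○
○○●○○
○●○●●
●●○○○
●○●●○
1) ○●○●○
○○●○○
○●●●○
●○○○○
○●○●●
○○○○○
●○●○●
2) ●●○●●
○○○○○
○●●●○
●○○○○
●○○○●
○●●○○
●●●●●
3) ○○○○○
○○○○○
○●●○○
●○●●○
●○○○●
○○○○○
○○○○○
4) ○○○○○
○○○○○
○●●●○
●○●●○
●●○●●
○○○○○
○○○○○
5) ○○○○○
○○●○○
○●○●●
○○○○○
●●○●○
●○○○●
○○○○○
6) ○○○○○
○○●●○
○○●●○
○●○●○
●●○○○
●●○○●
○○○○○
7) ○○○○○
○○●●○
○●○○●
●●○●●
○○○○○
○●○○●
●○○○○
8) ○○○○○
○○●●○
○●○○○
○●●●●
○●●●○
●○○○○
●○○○○
9) ○○○○○
○○●○○
●●○○●
○○○○●
○○○○○
●○●○●
○○○○○
10) ○○○○○
●●○○○
●●○●●
○○○○●
●○○●●
○○○○○
○○○○○
11) ○○○○○
○●●○○
○●●●○
○●●○○
●○○●●
○○○○●
○○○○○
12) ○○○○○
○●○●○
●○○●○
○○○○○
●●●●●
●○○●●
○○○○○
13) ○○○○○
○○●○●
○○●○●
○○○○○
○●●○○
○○○○○
○○○○●
14) ○○○●○
○○○○○
○○○○○
○●●●○
○○○○○
○○○○○
○○○○○
15) ○○○○○
○○○○○
○○●○○
○○●○○
○○●○○
○○○○○
○○○○○
16) ○○○○○
○○○○○
○○○○○
○●●●○
○○○○○
○○○○○
○○○○○
17) ○○○○○
○○○○○
○○●○○
○○●○○
○○●○○
○○○○○
○○○○○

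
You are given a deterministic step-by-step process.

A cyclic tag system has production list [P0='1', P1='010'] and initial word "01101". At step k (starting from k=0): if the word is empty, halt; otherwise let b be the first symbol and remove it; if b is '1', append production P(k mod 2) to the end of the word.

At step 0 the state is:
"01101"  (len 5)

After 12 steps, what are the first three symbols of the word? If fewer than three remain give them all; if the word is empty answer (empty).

010

t=0: "01101"  (len 5)
t=1: "1101"  (len 4)
t=2: "101010"  (len 6)
t=3: "010101"  (len 6)
t=4: "10101"  (len 5)
t=5: "01011"  (len 5)
t=6: "1011"  (len 4)
t=7: "0111"  (len 4)
t=8: "111"  (len 3)
t=9: "111"  (len 3)
t=10: "11010"  (len 5)
t=11: "10101"  (len 5)
t=12: "0101010"  (len 7)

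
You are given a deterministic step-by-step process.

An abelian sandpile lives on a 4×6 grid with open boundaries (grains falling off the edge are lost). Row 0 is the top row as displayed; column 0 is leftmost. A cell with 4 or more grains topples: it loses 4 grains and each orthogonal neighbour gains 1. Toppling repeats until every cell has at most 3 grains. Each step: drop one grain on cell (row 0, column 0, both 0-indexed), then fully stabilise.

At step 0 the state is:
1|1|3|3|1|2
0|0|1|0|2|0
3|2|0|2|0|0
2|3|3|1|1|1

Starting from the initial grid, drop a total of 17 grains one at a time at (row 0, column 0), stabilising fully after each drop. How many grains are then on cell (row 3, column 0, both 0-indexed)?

gen 0: 1|1|3|3|1|2
0|0|1|0|2|0
3|2|0|2|0|0
2|3|3|1|1|1
gen 1: 2|1|3|3|1|2
0|0|1|0|2|0
3|2|0|2|0|0
2|3|3|1|1|1
gen 2: 3|1|3|3|1|2
0|0|1|0|2|0
3|2|0|2|0|0
2|3|3|1|1|1
gen 3: 0|2|3|3|1|2
1|0|1|0|2|0
3|2|0|2|0|0
2|3|3|1|1|1
gen 4: 1|2|3|3|1|2
1|0|1|0|2|0
3|2|0|2|0|0
2|3|3|1|1|1
gen 5: 2|2|3|3|1|2
1|0|1|0|2|0
3|2|0|2|0|0
2|3|3|1|1|1
gen 6: 3|2|3|3|1|2
1|0|1|0|2|0
3|2|0|2|0|0
2|3|3|1|1|1
gen 7: 0|3|3|3|1|2
2|0|1|0|2|0
3|2|0|2|0|0
2|3|3|1|1|1
gen 8: 1|3|3|3|1|2
2|0|1|0|2|0
3|2|0|2|0|0
2|3|3|1|1|1
gen 9: 2|3|3|3|1|2
2|0|1|0|2|0
3|2|0|2|0|0
2|3|3|1|1|1
gen 10: 3|3|3|3|1|2
2|0|1|0|2|0
3|2|0|2|0|0
2|3|3|1|1|1
gen 11: 1|1|1|0|2|2
3|1|2|1|2|0
3|2|0|2|0|0
2|3|3|1|1|1
gen 12: 2|1|1|0|2|2
3|1|2|1|2|0
3|2|0|2|0|0
2|3|3|1|1|1
gen 13: 3|1|1|0|2|2
3|1|2|1|2|0
3|2|0|2|0|0
2|3|3|1|1|1
gen 14: 1|2|1|0|2|2
1|2|2|1|2|0
0|3|0|2|0|0
3|3|3|1|1|1
gen 15: 2|2|1|0|2|2
1|2|2|1|2|0
0|3|0|2|0|0
3|3|3|1|1|1
gen 16: 3|2|1|0|2|2
1|2|2|1|2|0
0|3|0|2|0|0
3|3|3|1|1|1
gen 17: 0|3|1|0|2|2
2|2|2|1|2|0
0|3|0|2|0|0
3|3|3|1|1|1

3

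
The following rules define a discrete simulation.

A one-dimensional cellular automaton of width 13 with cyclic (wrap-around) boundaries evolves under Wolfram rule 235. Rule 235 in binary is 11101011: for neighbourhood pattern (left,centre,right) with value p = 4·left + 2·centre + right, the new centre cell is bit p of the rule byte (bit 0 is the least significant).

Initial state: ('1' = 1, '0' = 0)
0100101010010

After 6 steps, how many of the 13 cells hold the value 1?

5

t=0: 0100101010010
t=1: 1001010100100
t=2: 0010101001001
t=3: 0101010010010
t=4: 1010100100100
t=5: 0101001001001
t=6: 1010010010010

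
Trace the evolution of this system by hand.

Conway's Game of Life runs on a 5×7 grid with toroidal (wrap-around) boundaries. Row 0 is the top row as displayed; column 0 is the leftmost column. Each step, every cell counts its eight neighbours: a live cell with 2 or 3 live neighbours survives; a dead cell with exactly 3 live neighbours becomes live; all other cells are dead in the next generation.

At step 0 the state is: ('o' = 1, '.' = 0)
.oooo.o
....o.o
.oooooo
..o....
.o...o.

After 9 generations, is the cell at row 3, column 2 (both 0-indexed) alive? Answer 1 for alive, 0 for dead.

gen 0: .oooo.o
....o.o
.oooooo
..o....
.o...o.
gen 1: .oooo.o
......o
ooo.o.o
o.....o
oo..oo.
gen 2: .oooo.o
....o.o
.o.....
..ooo..
....o..
gen 3: o.o.o..
.o..o..
..o.oo.
..ooo..
.o.....
gen 4: o.oo...
.oo.o..
.oo..o.
.oo.oo.
.o..o..
gen 5: o...o..
o...o..
o....o.
o...oo.
o...oo.
gen 6: oo.oo..
oo..oo.
oo...o.
oo.....
oo.o...
gen 7: ...o.o.
...o.o.
..o.oo.
.......
...oo.o
gen 8: ..oo.oo
..oo.oo
...ooo.
.......
...ooo.
gen 9: .......
.......
..oo.oo
.......
..oo.oo

0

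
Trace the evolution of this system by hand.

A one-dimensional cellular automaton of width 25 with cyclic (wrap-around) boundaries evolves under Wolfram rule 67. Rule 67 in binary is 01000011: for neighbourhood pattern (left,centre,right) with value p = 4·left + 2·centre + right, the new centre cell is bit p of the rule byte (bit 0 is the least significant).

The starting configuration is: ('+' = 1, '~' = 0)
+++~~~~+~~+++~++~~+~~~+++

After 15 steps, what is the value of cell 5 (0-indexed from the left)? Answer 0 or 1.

step 0: +++~~~~+~~+++~++~~+~~~+++
step 1: ~~+~+++~~+~~+~~+~+~~++~~~
step 2: ++~~~~+~+~~+~~+~~~~+~+~++
step 3: ~+~+++~~~~+~~+~~+++~~~~~~
step 4: +~~~~+~+++~~+~~+~~+~+++++
step 5: +~+++~~~~+~+~~+~~+~~~~~~~
step 6: ~~~~+~+++~~~~+~~+~~++++++
step 7: ~+++~~~~+~+++~~+~~+~~~~~+
step 8: ~~~+~+++~~~~+~+~~+~~++++~
step 9: +++~~~~+~+++~~~~+~~+~~~+~
step 10: ~~+~+++~~~~+~+++~~+~~++~~
step 11: ++~~~~+~+++~~~~+~+~~+~+~+
step 12: ~+~+++~~~~+~+++~~~~+~~~~~
step 13: +~~~~+~+++~~~~+~+++~~++++
step 14: +~+++~~~~+~+++~~~~+~+~~~~
step 15: ~~~~+~+++~~~~+~+++~~~~+++

0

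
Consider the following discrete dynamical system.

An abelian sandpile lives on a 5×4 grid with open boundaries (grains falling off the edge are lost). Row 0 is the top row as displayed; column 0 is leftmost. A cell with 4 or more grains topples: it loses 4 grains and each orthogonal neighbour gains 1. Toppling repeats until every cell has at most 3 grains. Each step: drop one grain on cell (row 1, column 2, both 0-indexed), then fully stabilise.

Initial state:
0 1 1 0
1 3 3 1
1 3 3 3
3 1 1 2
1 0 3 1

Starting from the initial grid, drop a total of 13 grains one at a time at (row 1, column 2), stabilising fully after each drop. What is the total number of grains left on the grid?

41

k=0  0 1 1 0
1 3 3 1
1 3 3 3
3 1 1 2
1 0 3 1
k=1  0 2 2 0
2 1 2 3
2 1 2 0
3 2 2 3
1 0 3 1
k=2  0 2 2 0
2 1 3 3
2 1 2 0
3 2 2 3
1 0 3 1
k=3  0 2 3 1
2 2 1 0
2 1 3 1
3 2 2 3
1 0 3 1
k=4  0 2 3 1
2 2 2 0
2 1 3 1
3 2 2 3
1 0 3 1
k=5  0 2 3 1
2 2 3 0
2 1 3 1
3 2 2 3
1 0 3 1
k=6  0 3 0 2
2 3 2 1
2 2 0 2
3 2 3 3
1 0 3 1
k=7  0 3 0 2
2 3 3 1
2 2 0 2
3 2 3 3
1 0 3 1
k=8  1 0 2 2
3 1 1 2
2 3 1 2
3 2 3 3
1 0 3 1
k=9  1 0 2 2
3 1 2 2
2 3 1 2
3 2 3 3
1 0 3 1
k=10  1 0 2 2
3 1 3 2
2 3 1 2
3 2 3 3
1 0 3 1
k=11  1 0 3 2
3 2 0 3
2 3 2 2
3 2 3 3
1 0 3 1
k=12  1 0 3 2
3 2 1 3
2 3 2 2
3 2 3 3
1 0 3 1
k=13  1 0 3 2
3 2 2 3
2 3 2 2
3 2 3 3
1 0 3 1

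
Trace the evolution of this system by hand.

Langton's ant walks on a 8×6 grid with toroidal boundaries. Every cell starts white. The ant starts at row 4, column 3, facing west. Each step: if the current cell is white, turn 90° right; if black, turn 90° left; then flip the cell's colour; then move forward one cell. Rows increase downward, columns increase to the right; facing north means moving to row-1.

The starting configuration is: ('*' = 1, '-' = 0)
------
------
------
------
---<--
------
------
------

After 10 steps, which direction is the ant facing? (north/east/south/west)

k=0  ------
------
------
------
---<--
------
------
------
k=1  ------
------
------
---^--
---*--
------
------
------
k=2  ------
------
------
---*>-
---*--
------
------
------
k=3  ------
------
------
---**-
---*v-
------
------
------
k=4  ------
------
------
---**-
---<*-
------
------
------
k=5  ------
------
------
---**-
----*-
---v--
------
------
k=6  ------
------
------
---**-
----*-
--<*--
------
------
k=7  ------
------
------
---**-
--^-*-
--**--
------
------
k=8  ------
------
------
---**-
--*>*-
--**--
------
------
k=9  ------
------
------
---**-
--***-
--*v--
------
------
k=10  ------
------
------
---**-
--***-
--*->-
------
------

east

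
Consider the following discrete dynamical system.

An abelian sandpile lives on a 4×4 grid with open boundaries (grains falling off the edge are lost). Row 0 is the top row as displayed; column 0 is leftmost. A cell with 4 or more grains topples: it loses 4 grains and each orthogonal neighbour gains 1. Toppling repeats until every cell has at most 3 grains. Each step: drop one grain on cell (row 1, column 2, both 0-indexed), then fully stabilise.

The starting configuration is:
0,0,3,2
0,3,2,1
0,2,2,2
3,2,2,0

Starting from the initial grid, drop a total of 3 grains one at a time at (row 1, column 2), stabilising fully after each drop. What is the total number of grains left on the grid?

[0] 0,0,3,2
0,3,2,1
0,2,2,2
3,2,2,0
[1] 0,0,3,2
0,3,3,1
0,2,2,2
3,2,2,0
[2] 0,2,0,3
1,0,2,2
0,3,3,2
3,2,2,0
[3] 0,2,0,3
1,0,3,2
0,3,3,2
3,2,2,0

26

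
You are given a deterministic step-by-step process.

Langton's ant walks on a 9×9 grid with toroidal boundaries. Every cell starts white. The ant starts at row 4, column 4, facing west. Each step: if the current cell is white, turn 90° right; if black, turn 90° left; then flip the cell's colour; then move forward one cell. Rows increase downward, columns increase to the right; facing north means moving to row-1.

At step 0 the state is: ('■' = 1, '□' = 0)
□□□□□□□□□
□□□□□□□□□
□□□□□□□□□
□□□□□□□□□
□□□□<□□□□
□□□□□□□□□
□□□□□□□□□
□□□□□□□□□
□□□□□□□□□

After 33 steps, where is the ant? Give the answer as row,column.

step 0: □□□□□□□□□
□□□□□□□□□
□□□□□□□□□
□□□□□□□□□
□□□□<□□□□
□□□□□□□□□
□□□□□□□□□
□□□□□□□□□
□□□□□□□□□
step 1: □□□□□□□□□
□□□□□□□□□
□□□□□□□□□
□□□□^□□□□
□□□□■□□□□
□□□□□□□□□
□□□□□□□□□
□□□□□□□□□
□□□□□□□□□
step 2: □□□□□□□□□
□□□□□□□□□
□□□□□□□□□
□□□□■>□□□
□□□□■□□□□
□□□□□□□□□
□□□□□□□□□
□□□□□□□□□
□□□□□□□□□
step 3: □□□□□□□□□
□□□□□□□□□
□□□□□□□□□
□□□□■■□□□
□□□□■v□□□
□□□□□□□□□
□□□□□□□□□
□□□□□□□□□
□□□□□□□□□
step 4: □□□□□□□□□
□□□□□□□□□
□□□□□□□□□
□□□□■■□□□
□□□□<■□□□
□□□□□□□□□
□□□□□□□□□
□□□□□□□□□
□□□□□□□□□
step 5: □□□□□□□□□
□□□□□□□□□
□□□□□□□□□
□□□□■■□□□
□□□□□■□□□
□□□□v□□□□
□□□□□□□□□
□□□□□□□□□
□□□□□□□□□
step 6: □□□□□□□□□
□□□□□□□□□
□□□□□□□□□
□□□□■■□□□
□□□□□■□□□
□□□<■□□□□
□□□□□□□□□
□□□□□□□□□
□□□□□□□□□
step 7: □□□□□□□□□
□□□□□□□□□
□□□□□□□□□
□□□□■■□□□
□□□^□■□□□
□□□■■□□□□
□□□□□□□□□
□□□□□□□□□
□□□□□□□□□
step 8: □□□□□□□□□
□□□□□□□□□
□□□□□□□□□
□□□□■■□□□
□□□■>■□□□
□□□■■□□□□
□□□□□□□□□
□□□□□□□□□
□□□□□□□□□
step 9: □□□□□□□□□
□□□□□□□□□
□□□□□□□□□
□□□□■■□□□
□□□■■■□□□
□□□■v□□□□
□□□□□□□□□
□□□□□□□□□
□□□□□□□□□
step 10: □□□□□□□□□
□□□□□□□□□
□□□□□□□□□
□□□□■■□□□
□□□■■■□□□
□□□■□>□□□
□□□□□□□□□
□□□□□□□□□
□□□□□□□□□
step 11: □□□□□□□□□
□□□□□□□□□
□□□□□□□□□
□□□□■■□□□
□□□■■■□□□
□□□■□■□□□
□□□□□v□□□
□□□□□□□□□
□□□□□□□□□
step 12: □□□□□□□□□
□□□□□□□□□
□□□□□□□□□
□□□□■■□□□
□□□■■■□□□
□□□■□■□□□
□□□□<■□□□
□□□□□□□□□
□□□□□□□□□
step 13: □□□□□□□□□
□□□□□□□□□
□□□□□□□□□
□□□□■■□□□
□□□■■■□□□
□□□■^■□□□
□□□□■■□□□
□□□□□□□□□
□□□□□□□□□
step 14: □□□□□□□□□
□□□□□□□□□
□□□□□□□□□
□□□□■■□□□
□□□■■■□□□
□□□■■>□□□
□□□□■■□□□
□□□□□□□□□
□□□□□□□□□
step 15: □□□□□□□□□
□□□□□□□□□
□□□□□□□□□
□□□□■■□□□
□□□■■^□□□
□□□■■□□□□
□□□□■■□□□
□□□□□□□□□
□□□□□□□□□
step 16: □□□□□□□□□
□□□□□□□□□
□□□□□□□□□
□□□□■■□□□
□□□■<□□□□
□□□■■□□□□
□□□□■■□□□
□□□□□□□□□
□□□□□□□□□
step 17: □□□□□□□□□
□□□□□□□□□
□□□□□□□□□
□□□□■■□□□
□□□■□□□□□
□□□■v□□□□
□□□□■■□□□
□□□□□□□□□
□□□□□□□□□
step 18: □□□□□□□□□
□□□□□□□□□
□□□□□□□□□
□□□□■■□□□
□□□■□□□□□
□□□■□>□□□
□□□□■■□□□
□□□□□□□□□
□□□□□□□□□
step 19: □□□□□□□□□
□□□□□□□□□
□□□□□□□□□
□□□□■■□□□
□□□■□□□□□
□□□■□■□□□
□□□□■v□□□
□□□□□□□□□
□□□□□□□□□
step 20: □□□□□□□□□
□□□□□□□□□
□□□□□□□□□
□□□□■■□□□
□□□■□□□□□
□□□■□■□□□
□□□□■□>□□
□□□□□□□□□
□□□□□□□□□
step 21: □□□□□□□□□
□□□□□□□□□
□□□□□□□□□
□□□□■■□□□
□□□■□□□□□
□□□■□■□□□
□□□□■□■□□
□□□□□□v□□
□□□□□□□□□
step 22: □□□□□□□□□
□□□□□□□□□
□□□□□□□□□
□□□□■■□□□
□□□■□□□□□
□□□■□■□□□
□□□□■□■□□
□□□□□<■□□
□□□□□□□□□
step 23: □□□□□□□□□
□□□□□□□□□
□□□□□□□□□
□□□□■■□□□
□□□■□□□□□
□□□■□■□□□
□□□□■^■□□
□□□□□■■□□
□□□□□□□□□
step 24: □□□□□□□□□
□□□□□□□□□
□□□□□□□□□
□□□□■■□□□
□□□■□□□□□
□□□■□■□□□
□□□□■■>□□
□□□□□■■□□
□□□□□□□□□
step 25: □□□□□□□□□
□□□□□□□□□
□□□□□□□□□
□□□□■■□□□
□□□■□□□□□
□□□■□■^□□
□□□□■■□□□
□□□□□■■□□
□□□□□□□□□
step 26: □□□□□□□□□
□□□□□□□□□
□□□□□□□□□
□□□□■■□□□
□□□■□□□□□
□□□■□■■>□
□□□□■■□□□
□□□□□■■□□
□□□□□□□□□
step 27: □□□□□□□□□
□□□□□□□□□
□□□□□□□□□
□□□□■■□□□
□□□■□□□□□
□□□■□■■■□
□□□□■■□v□
□□□□□■■□□
□□□□□□□□□
step 28: □□□□□□□□□
□□□□□□□□□
□□□□□□□□□
□□□□■■□□□
□□□■□□□□□
□□□■□■■■□
□□□□■■<■□
□□□□□■■□□
□□□□□□□□□
step 29: □□□□□□□□□
□□□□□□□□□
□□□□□□□□□
□□□□■■□□□
□□□■□□□□□
□□□■□■^■□
□□□□■■■■□
□□□□□■■□□
□□□□□□□□□
step 30: □□□□□□□□□
□□□□□□□□□
□□□□□□□□□
□□□□■■□□□
□□□■□□□□□
□□□■□<□■□
□□□□■■■■□
□□□□□■■□□
□□□□□□□□□
step 31: □□□□□□□□□
□□□□□□□□□
□□□□□□□□□
□□□□■■□□□
□□□■□□□□□
□□□■□□□■□
□□□□■v■■□
□□□□□■■□□
□□□□□□□□□
step 32: □□□□□□□□□
□□□□□□□□□
□□□□□□□□□
□□□□■■□□□
□□□■□□□□□
□□□■□□□■□
□□□□■□>■□
□□□□□■■□□
□□□□□□□□□
step 33: □□□□□□□□□
□□□□□□□□□
□□□□□□□□□
□□□□■■□□□
□□□■□□□□□
□□□■□□^■□
□□□□■□□■□
□□□□□■■□□
□□□□□□□□□

5,6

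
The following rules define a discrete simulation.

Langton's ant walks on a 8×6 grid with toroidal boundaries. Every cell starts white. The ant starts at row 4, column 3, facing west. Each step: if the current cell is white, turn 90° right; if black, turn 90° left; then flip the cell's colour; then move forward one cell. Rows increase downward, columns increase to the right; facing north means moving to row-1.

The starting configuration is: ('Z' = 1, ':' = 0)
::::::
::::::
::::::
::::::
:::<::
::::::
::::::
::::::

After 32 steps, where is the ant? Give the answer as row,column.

6,5

0) ::::::
::::::
::::::
::::::
:::<::
::::::
::::::
::::::
1) ::::::
::::::
::::::
:::^::
:::Z::
::::::
::::::
::::::
2) ::::::
::::::
::::::
:::Z>:
:::Z::
::::::
::::::
::::::
3) ::::::
::::::
::::::
:::ZZ:
:::Zv:
::::::
::::::
::::::
4) ::::::
::::::
::::::
:::ZZ:
:::<Z:
::::::
::::::
::::::
5) ::::::
::::::
::::::
:::ZZ:
::::Z:
:::v::
::::::
::::::
6) ::::::
::::::
::::::
:::ZZ:
::::Z:
::<Z::
::::::
::::::
7) ::::::
::::::
::::::
:::ZZ:
::^:Z:
::ZZ::
::::::
::::::
8) ::::::
::::::
::::::
:::ZZ:
::Z>Z:
::ZZ::
::::::
::::::
9) ::::::
::::::
::::::
:::ZZ:
::ZZZ:
::Zv::
::::::
::::::
10) ::::::
::::::
::::::
:::ZZ:
::ZZZ:
::Z:>:
::::::
::::::
11) ::::::
::::::
::::::
:::ZZ:
::ZZZ:
::Z:Z:
::::v:
::::::
12) ::::::
::::::
::::::
:::ZZ:
::ZZZ:
::Z:Z:
:::<Z:
::::::
13) ::::::
::::::
::::::
:::ZZ:
::ZZZ:
::Z^Z:
:::ZZ:
::::::
14) ::::::
::::::
::::::
:::ZZ:
::ZZZ:
::ZZ>:
:::ZZ:
::::::
15) ::::::
::::::
::::::
:::ZZ:
::ZZ^:
::ZZ::
:::ZZ:
::::::
16) ::::::
::::::
::::::
:::ZZ:
::Z<::
::ZZ::
:::ZZ:
::::::
17) ::::::
::::::
::::::
:::ZZ:
::Z:::
::Zv::
:::ZZ:
::::::
18) ::::::
::::::
::::::
:::ZZ:
::Z:::
::Z:>:
:::ZZ:
::::::
19) ::::::
::::::
::::::
:::ZZ:
::Z:::
::Z:Z:
:::Zv:
::::::
20) ::::::
::::::
::::::
:::ZZ:
::Z:::
::Z:Z:
:::Z:>
::::::
21) ::::::
::::::
::::::
:::ZZ:
::Z:::
::Z:Z:
:::Z:Z
:::::v
22) ::::::
::::::
::::::
:::ZZ:
::Z:::
::Z:Z:
:::Z:Z
::::<Z
23) ::::::
::::::
::::::
:::ZZ:
::Z:::
::Z:Z:
:::Z^Z
::::ZZ
24) ::::::
::::::
::::::
:::ZZ:
::Z:::
::Z:Z:
:::ZZ>
::::ZZ
25) ::::::
::::::
::::::
:::ZZ:
::Z:::
::Z:Z^
:::ZZ:
::::ZZ
26) ::::::
::::::
::::::
:::ZZ:
::Z:::
>:Z:ZZ
:::ZZ:
::::ZZ
27) ::::::
::::::
::::::
:::ZZ:
::Z:::
Z:Z:ZZ
v::ZZ:
::::ZZ
28) ::::::
::::::
::::::
:::ZZ:
::Z:::
Z:Z:ZZ
Z::ZZ<
::::ZZ
29) ::::::
::::::
::::::
:::ZZ:
::Z:::
Z:Z:Z^
Z::ZZZ
::::ZZ
30) ::::::
::::::
::::::
:::ZZ:
::Z:::
Z:Z:<:
Z::ZZZ
::::ZZ
31) ::::::
::::::
::::::
:::ZZ:
::Z:::
Z:Z:::
Z::ZvZ
::::ZZ
32) ::::::
::::::
::::::
:::ZZ:
::Z:::
Z:Z:::
Z::Z:>
::::ZZ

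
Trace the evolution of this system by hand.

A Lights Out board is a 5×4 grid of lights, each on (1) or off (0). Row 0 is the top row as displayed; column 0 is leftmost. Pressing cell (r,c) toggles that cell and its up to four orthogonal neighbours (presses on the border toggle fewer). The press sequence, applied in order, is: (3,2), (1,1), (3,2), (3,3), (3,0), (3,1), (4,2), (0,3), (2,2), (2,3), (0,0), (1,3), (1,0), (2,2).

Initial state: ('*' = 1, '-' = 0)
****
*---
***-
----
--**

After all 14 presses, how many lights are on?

t=0: ****
*---
***-
----
--**
t=1: ****
*---
**--
-***
---*
t=2: *-**
-**-
*---
-***
---*
t=3: *-**
-**-
*-*-
----
--**
t=4: *-**
-**-
*-**
--**
--*-
t=5: *-**
-**-
--**
****
*-*-
t=6: *-**
-**-
-***
---*
***-
t=7: *-**
-**-
-***
--**
*--*
t=8: *---
-***
-***
--**
*--*
t=9: *---
-*-*
----
---*
*--*
t=10: *---
-*--
--**
----
*--*
t=11: -*--
**--
--**
----
*--*
t=12: -*-*
****
--*-
----
*--*
t=13: **-*
--**
*-*-
----
*--*
t=14: **-*
---*
**-*
--*-
*--*

10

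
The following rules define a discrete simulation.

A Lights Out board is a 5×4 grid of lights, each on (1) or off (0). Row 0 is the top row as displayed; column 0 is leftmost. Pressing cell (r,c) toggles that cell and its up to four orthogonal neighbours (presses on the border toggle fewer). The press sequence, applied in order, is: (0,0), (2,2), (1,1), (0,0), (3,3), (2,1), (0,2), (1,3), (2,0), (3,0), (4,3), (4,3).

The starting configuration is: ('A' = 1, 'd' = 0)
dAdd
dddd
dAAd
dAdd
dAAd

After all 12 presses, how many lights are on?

13

[0] dAdd
dddd
dAAd
dAdd
dAAd
[1] Addd
Addd
dAAd
dAdd
dAAd
[2] Addd
AdAd
dddA
dAAd
dAAd
[3] AAdd
dAdd
dAdA
dAAd
dAAd
[4] dddd
AAdd
dAdA
dAAd
dAAd
[5] dddd
AAdd
dAdd
dAdA
dAAA
[6] dddd
Addd
AdAd
dddA
dAAA
[7] dAAA
AdAd
AdAd
dddA
dAAA
[8] dAAd
AddA
AdAA
dddA
dAAA
[9] dAAd
dddA
dAAA
AddA
dAAA
[10] dAAd
dddA
AAAA
dAdA
AAAA
[11] dAAd
dddA
AAAA
dAdd
AAdd
[12] dAAd
dddA
AAAA
dAdA
AAAA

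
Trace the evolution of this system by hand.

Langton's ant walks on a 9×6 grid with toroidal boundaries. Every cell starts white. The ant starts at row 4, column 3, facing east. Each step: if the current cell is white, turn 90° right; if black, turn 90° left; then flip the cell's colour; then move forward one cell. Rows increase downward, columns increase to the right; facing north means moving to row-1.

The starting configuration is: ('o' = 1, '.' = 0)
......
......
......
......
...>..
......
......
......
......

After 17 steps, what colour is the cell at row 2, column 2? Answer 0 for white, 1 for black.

1

[0] ......
......
......
......
...>..
......
......
......
......
[1] ......
......
......
......
...o..
...v..
......
......
......
[2] ......
......
......
......
...o..
..<o..
......
......
......
[3] ......
......
......
......
..^o..
..oo..
......
......
......
[4] ......
......
......
......
..o>..
..oo..
......
......
......
[5] ......
......
......
...^..
..o...
..oo..
......
......
......
[6] ......
......
......
...o>.
..o...
..oo..
......
......
......
[7] ......
......
......
...oo.
..o.v.
..oo..
......
......
......
[8] ......
......
......
...oo.
..o<o.
..oo..
......
......
......
[9] ......
......
......
...^o.
..ooo.
..oo..
......
......
......
[10] ......
......
......
..<.o.
..ooo.
..oo..
......
......
......
[11] ......
......
..^...
..o.o.
..ooo.
..oo..
......
......
......
[12] ......
......
..o>..
..o.o.
..ooo.
..oo..
......
......
......
[13] ......
......
..oo..
..ovo.
..ooo.
..oo..
......
......
......
[14] ......
......
..oo..
..<oo.
..ooo.
..oo..
......
......
......
[15] ......
......
..oo..
...oo.
..voo.
..oo..
......
......
......
[16] ......
......
..oo..
...oo.
...>o.
..oo..
......
......
......
[17] ......
......
..oo..
...^o.
....o.
..oo..
......
......
......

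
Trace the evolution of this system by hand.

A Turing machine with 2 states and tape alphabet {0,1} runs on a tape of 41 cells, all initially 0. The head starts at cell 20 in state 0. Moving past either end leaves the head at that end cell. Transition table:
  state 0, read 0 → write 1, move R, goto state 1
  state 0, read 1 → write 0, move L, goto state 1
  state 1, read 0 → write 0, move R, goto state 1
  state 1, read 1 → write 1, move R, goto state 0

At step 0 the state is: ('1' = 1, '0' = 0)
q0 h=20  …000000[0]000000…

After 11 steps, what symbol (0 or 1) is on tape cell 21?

0

k=0  q0 h=20  …000000[0]000000…
k=1  q1 h=21  …000001[0]000000…
k=2  q1 h=22  …000010[0]000000…
k=3  q1 h=23  …000100[0]000000…
k=4  q1 h=24  …001000[0]000000…
k=5  q1 h=25  …010000[0]000000…
k=6  q1 h=26  …100000[0]000000…
k=7  q1 h=27  …000000[0]000000…
k=8  q1 h=28  …000000[0]000000…
k=9  q1 h=29  …000000[0]000000…
k=10  q1 h=30  …000000[0]000000…
k=11  q1 h=31  …000000[0]000000…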